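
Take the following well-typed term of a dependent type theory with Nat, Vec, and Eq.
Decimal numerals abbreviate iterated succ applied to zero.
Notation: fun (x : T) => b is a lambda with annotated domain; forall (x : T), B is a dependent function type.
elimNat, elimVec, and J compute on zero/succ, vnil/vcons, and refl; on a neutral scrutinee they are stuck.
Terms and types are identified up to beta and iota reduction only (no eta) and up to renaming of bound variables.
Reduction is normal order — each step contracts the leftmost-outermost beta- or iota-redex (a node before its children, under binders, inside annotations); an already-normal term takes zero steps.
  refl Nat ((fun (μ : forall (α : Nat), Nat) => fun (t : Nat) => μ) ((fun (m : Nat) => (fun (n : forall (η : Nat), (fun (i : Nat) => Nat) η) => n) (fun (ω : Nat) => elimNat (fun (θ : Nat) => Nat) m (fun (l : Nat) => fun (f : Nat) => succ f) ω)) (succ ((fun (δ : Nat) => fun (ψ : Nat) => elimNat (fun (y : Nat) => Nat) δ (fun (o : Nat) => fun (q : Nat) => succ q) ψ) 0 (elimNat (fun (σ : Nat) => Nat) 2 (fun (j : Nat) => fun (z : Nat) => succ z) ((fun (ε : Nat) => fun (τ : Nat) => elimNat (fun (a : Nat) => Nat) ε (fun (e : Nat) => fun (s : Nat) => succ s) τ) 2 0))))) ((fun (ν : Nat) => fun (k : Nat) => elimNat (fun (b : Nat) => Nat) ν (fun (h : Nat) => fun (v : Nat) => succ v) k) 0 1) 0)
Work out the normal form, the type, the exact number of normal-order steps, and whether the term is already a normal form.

normal form:
  refl Nat 5
the term's type:
  Eq Nat 5 5
normal-order step count: 31
term was already normal: no
first redex: a beta-redex


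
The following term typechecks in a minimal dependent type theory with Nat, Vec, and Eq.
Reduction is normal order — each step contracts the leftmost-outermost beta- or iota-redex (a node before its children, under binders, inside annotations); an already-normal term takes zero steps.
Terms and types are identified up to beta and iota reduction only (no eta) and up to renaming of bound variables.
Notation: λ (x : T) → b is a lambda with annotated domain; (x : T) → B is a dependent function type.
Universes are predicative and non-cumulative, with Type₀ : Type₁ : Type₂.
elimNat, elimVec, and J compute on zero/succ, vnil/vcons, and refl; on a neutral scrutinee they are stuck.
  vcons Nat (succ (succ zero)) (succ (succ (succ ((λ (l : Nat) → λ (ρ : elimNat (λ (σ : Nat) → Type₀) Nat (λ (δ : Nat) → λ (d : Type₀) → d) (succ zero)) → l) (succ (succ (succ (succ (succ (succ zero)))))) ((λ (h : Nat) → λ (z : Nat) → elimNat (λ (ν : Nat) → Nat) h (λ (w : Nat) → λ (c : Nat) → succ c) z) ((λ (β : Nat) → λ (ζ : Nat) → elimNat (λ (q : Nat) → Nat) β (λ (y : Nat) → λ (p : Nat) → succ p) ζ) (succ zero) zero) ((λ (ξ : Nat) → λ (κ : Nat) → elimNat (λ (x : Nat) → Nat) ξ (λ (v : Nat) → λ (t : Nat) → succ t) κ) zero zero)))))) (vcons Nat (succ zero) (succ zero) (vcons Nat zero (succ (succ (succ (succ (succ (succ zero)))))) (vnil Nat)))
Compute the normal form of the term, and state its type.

resulting normal form:
  vcons Nat (succ (succ zero)) (succ (succ (succ (succ (succ (succ (succ (succ (succ zero))))))))) (vcons Nat (succ zero) (succ zero) (vcons Nat zero (succ (succ (succ (succ (succ (succ zero)))))) (vnil Nat)))
the term's type:
  Vec Nat (succ (succ (succ zero)))


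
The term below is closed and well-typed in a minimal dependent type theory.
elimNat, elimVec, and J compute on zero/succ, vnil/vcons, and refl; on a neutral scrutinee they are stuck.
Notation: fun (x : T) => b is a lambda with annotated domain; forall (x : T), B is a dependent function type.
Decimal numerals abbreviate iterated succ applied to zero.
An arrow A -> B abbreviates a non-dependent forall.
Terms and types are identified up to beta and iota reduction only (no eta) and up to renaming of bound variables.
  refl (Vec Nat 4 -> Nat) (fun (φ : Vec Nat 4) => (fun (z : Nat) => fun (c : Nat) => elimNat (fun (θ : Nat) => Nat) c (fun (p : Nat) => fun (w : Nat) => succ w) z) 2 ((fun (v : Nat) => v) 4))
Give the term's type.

type:
  Eq (Vec Nat 4 -> Nat) (fun (φ : Vec Nat 4) => 6) (fun (z : Vec Nat 4) => 6)


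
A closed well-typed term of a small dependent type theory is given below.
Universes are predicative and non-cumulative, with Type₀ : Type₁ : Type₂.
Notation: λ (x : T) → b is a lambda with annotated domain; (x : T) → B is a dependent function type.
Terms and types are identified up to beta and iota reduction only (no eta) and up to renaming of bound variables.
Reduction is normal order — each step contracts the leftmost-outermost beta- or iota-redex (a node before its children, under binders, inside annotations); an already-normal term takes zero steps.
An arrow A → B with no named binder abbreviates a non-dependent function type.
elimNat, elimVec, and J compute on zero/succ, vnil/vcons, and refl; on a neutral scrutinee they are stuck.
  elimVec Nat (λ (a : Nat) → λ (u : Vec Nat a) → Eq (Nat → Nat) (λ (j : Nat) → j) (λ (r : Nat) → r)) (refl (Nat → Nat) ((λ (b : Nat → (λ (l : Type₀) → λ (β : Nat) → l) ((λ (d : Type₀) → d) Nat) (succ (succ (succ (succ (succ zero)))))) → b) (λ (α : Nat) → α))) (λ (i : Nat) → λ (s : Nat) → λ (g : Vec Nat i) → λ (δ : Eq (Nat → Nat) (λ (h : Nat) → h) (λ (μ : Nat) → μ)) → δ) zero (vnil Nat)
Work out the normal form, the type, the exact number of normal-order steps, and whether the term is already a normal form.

normal form:
  refl (Nat → Nat) (λ (a : Nat) → a)
type:
  Eq (Nat → Nat) (λ (a : Nat) → a) (λ (u : Nat) → u)
reduction steps (normal order): 2
term was already normal: no
first contracted redex: an elimVec iota-redex


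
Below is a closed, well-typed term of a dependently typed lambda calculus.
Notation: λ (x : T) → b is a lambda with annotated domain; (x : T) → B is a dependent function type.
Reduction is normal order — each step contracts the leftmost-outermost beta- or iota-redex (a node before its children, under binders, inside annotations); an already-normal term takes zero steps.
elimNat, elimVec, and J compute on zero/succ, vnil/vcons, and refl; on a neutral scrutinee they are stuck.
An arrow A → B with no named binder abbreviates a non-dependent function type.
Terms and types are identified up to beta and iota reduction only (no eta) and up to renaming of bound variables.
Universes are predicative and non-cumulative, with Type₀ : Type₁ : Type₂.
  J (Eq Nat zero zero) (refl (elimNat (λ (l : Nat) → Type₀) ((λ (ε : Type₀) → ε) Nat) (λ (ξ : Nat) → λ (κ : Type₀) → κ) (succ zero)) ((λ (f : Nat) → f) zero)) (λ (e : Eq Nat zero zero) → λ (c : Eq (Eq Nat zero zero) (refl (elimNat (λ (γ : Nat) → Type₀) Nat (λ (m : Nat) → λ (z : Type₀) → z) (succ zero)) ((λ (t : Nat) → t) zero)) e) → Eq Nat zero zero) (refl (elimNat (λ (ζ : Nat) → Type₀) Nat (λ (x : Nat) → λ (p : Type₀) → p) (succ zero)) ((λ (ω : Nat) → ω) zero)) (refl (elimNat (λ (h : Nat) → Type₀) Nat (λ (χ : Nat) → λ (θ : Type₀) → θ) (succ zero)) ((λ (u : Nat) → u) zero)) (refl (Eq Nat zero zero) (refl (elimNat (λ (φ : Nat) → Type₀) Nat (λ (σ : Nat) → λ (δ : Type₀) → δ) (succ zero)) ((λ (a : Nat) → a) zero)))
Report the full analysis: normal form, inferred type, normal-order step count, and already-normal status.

normal form:
  refl Nat zero
the term's type:
  Eq Nat zero zero
normal-order step count: 6
term was already normal: no
first redex: a J iota-redex


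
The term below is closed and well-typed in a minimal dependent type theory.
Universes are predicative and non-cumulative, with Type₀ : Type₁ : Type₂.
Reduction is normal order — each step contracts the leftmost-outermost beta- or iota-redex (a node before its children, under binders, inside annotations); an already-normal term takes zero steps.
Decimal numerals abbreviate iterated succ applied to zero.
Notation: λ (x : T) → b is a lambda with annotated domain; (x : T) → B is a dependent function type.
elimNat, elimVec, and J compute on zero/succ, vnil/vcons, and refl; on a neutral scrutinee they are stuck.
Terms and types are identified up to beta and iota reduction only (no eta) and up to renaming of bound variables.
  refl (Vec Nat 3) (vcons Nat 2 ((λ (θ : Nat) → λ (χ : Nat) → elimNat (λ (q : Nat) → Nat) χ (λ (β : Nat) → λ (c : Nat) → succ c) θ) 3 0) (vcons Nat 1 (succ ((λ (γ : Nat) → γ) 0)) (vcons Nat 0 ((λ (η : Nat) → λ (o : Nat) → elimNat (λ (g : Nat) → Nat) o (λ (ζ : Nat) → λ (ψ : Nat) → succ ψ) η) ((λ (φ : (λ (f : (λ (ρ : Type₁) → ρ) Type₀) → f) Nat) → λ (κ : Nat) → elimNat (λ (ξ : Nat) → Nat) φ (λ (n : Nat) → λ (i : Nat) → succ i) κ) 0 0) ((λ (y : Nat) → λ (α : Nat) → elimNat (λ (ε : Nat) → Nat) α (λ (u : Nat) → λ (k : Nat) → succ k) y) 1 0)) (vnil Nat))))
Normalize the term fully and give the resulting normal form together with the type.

normal form:
  refl (Vec Nat 3) (vcons Nat 2 3 (vcons Nat 1 1 (vcons Nat 0 1 (vnil Nat))))
type:
  Eq (Vec Nat 3) (vcons Nat 2 3 (vcons Nat 1 1 (vcons Nat 0 1 (vnil Nat)))) (vcons Nat 2 3 (vcons Nat 1 1 (vcons Nat 0 1 (vnil Nat))))


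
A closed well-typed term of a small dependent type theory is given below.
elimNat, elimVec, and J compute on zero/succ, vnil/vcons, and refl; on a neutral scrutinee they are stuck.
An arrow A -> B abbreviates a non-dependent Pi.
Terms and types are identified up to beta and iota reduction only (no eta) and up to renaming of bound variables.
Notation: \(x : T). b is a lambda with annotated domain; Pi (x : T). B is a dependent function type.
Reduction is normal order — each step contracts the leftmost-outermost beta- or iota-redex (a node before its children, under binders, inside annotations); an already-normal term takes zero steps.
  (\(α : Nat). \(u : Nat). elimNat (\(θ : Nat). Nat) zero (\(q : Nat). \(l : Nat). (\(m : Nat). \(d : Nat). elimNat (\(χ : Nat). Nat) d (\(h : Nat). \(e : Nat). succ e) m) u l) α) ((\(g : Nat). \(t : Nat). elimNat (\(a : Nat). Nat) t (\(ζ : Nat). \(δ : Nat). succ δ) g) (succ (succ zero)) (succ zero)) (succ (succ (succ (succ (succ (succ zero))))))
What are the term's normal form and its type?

reduced normal form:
  succ (succ (succ (succ (succ (succ (succ (succ (succ (succ (succ (succ (succ (succ (succ (succ (succ (succ zero)))))))))))))))))
the term's type:
  Nat
observation: 42 normal-order steps separate the term from its normal form.


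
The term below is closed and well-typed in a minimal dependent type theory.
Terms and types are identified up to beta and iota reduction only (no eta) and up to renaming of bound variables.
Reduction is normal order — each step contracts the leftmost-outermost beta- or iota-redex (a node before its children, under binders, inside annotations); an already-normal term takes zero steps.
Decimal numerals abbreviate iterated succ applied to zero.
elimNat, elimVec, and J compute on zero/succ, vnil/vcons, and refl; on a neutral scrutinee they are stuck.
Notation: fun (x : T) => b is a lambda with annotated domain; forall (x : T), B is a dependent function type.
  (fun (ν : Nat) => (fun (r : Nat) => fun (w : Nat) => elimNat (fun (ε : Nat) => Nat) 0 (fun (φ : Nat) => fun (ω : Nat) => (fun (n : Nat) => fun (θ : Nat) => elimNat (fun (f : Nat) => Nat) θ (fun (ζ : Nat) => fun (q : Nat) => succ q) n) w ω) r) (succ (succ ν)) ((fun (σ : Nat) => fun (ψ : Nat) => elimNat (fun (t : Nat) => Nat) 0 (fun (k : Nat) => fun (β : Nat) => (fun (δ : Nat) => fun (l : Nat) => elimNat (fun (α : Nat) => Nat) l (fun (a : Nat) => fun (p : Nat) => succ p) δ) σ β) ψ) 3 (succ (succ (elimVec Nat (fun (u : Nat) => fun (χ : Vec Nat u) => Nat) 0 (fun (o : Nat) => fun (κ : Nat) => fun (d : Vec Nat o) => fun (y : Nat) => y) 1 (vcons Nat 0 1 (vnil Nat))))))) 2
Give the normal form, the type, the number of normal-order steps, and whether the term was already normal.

resulting normal form:
  24
type:
  Nat
reduction steps (normal order): 304
already normal: no
first redex: a beta-redex


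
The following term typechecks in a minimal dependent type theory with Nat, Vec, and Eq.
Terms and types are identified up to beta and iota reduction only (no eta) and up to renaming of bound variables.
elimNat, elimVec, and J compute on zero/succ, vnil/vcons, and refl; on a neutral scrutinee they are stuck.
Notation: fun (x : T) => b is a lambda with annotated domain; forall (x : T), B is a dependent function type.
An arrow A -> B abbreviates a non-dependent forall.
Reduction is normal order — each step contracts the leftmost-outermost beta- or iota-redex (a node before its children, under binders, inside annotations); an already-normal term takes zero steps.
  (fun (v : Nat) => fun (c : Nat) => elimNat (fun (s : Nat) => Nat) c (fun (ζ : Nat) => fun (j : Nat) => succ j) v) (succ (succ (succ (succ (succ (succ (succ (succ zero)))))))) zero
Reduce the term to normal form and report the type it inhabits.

normal form:
  succ (succ (succ (succ (succ (succ (succ (succ zero)))))))
the term's type:
  Nat
observation: reduction starts at a beta-redex, and 27 normal-order steps reach the normal form.


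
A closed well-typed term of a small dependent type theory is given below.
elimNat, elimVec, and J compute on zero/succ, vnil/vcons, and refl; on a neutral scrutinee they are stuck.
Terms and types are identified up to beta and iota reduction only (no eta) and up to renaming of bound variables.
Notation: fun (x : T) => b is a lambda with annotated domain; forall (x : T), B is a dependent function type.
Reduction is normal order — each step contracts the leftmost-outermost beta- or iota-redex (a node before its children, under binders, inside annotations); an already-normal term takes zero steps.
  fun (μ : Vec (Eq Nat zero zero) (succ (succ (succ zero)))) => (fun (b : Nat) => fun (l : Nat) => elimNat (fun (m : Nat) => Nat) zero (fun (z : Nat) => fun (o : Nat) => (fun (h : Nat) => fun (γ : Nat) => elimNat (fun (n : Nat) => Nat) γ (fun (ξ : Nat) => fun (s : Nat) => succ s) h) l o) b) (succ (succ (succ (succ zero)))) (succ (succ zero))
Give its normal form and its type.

normal form:
  fun (μ : Vec (Eq Nat zero zero) (succ (succ (succ zero)))) => succ (succ (succ (succ (succ (succ (succ (succ zero)))))))
inferred type:
  forall (μ : Vec (Eq Nat zero zero) (succ (succ (succ zero)))), Nat
observation: reduction starts at a beta-redex, and 51 normal-order steps reach the normal form.


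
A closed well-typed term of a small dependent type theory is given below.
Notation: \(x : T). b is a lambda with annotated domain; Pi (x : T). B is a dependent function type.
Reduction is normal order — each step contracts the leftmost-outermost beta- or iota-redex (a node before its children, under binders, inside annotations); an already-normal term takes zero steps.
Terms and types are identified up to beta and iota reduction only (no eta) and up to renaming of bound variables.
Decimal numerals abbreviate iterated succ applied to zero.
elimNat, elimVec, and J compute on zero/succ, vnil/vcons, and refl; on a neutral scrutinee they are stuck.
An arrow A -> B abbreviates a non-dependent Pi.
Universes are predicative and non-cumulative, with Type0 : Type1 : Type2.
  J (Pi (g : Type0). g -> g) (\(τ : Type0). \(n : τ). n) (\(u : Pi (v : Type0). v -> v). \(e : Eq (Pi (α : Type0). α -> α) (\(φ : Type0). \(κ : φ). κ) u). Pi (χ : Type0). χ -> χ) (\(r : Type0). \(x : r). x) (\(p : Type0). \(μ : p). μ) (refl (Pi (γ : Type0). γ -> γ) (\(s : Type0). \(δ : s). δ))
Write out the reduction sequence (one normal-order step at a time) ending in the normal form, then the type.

reduction (normal order):
  J (Pi (g : Type0). g -> g) (\(τ : Type0). \(n : τ). n) (\(u : Pi (v : Type0). v -> v). \(e : Eq (Pi (α : Type0). α -> α) (\(φ : Type0). \(κ : φ). κ) u). Pi (χ : Type0). χ -> χ) (\(r : Type0). \(x : r). x) (\(p : Type0). \(μ : p). μ) (refl (Pi (γ : Type0). γ -> γ) (\(s : Type0). \(δ : s). δ))
  ~> \(g : Type0). \(τ : g). τ
inferred type:
  Pi (g : Type0). g -> g


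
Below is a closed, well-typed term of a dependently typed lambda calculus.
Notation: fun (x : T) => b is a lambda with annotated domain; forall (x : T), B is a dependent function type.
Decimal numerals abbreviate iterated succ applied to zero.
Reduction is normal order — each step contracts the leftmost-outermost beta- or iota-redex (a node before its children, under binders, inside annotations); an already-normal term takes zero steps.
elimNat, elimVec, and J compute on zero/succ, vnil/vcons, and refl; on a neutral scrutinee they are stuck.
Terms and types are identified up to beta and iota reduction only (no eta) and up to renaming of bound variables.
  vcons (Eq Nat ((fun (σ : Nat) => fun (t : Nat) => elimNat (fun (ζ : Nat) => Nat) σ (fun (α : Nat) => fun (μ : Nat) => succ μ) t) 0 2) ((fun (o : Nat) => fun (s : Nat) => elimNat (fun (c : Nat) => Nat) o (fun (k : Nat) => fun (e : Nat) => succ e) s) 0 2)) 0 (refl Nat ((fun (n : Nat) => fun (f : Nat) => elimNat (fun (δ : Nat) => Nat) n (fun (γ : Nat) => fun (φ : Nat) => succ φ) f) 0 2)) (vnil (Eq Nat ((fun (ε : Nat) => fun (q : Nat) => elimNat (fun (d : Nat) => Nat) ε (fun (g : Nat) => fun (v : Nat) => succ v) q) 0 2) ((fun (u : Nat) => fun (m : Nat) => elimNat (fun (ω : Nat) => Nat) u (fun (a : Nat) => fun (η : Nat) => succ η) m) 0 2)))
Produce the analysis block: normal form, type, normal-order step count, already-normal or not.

normal form:
  vcons (Eq Nat 2 2) 0 (refl Nat 2) (vnil (Eq Nat 2 2))
type:
  Vec (Eq Nat 2 2) 1
steps to reach normal form (normal order): 45
already normal: no
first contracted redex: a beta-redex


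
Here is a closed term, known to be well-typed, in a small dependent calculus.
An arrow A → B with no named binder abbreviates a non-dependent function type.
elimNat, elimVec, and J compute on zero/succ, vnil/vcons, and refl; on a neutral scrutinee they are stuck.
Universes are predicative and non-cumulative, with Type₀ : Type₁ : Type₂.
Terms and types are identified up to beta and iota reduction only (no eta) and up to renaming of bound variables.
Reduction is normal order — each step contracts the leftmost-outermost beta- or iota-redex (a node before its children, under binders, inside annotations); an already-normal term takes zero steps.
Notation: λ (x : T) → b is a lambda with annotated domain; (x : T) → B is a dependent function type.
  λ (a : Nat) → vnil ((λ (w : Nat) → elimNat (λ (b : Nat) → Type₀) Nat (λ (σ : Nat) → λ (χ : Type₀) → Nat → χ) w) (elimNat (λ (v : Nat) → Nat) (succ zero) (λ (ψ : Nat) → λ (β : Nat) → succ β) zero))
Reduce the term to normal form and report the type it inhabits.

reduced normal form:
  λ (a : Nat) → vnil (Nat → Nat)
the term's type:
  Nat → Vec (Nat → Nat) zero


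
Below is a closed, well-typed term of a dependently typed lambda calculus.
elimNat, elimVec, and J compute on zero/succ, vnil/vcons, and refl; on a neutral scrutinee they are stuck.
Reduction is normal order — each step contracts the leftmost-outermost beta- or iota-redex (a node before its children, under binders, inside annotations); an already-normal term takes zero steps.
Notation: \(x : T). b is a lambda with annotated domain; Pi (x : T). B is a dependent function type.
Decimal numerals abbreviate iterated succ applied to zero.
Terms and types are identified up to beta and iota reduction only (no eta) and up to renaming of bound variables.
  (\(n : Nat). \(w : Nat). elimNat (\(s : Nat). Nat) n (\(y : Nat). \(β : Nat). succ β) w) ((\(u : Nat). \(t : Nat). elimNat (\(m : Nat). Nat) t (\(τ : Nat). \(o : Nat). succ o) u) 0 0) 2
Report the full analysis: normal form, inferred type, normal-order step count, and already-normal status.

reduced normal form:
  2
type:
  Nat
normal-order step count: 12
started in normal form: no
first redex: a beta-redex


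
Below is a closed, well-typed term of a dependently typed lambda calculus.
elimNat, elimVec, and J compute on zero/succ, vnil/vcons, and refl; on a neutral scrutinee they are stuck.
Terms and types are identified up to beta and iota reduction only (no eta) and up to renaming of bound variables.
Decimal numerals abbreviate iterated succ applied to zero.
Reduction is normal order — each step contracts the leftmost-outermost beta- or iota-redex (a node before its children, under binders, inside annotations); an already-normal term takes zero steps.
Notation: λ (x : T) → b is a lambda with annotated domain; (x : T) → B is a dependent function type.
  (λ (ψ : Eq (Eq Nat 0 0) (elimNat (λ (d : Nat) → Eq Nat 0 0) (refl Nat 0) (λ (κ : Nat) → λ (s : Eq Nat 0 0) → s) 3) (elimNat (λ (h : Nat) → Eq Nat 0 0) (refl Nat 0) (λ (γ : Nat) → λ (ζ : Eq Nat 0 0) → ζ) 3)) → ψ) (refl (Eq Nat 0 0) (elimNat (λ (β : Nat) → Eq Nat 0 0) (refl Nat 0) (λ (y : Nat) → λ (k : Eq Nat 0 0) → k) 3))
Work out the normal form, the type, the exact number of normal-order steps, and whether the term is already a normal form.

reduced normal form:
  refl (Eq Nat 0 0) (refl Nat 0)
inferred type:
  Eq (Eq Nat 0 0) (refl Nat 0) (refl Nat 0)
normal-order step count: 11
already normal: no
first redex: a beta-redex


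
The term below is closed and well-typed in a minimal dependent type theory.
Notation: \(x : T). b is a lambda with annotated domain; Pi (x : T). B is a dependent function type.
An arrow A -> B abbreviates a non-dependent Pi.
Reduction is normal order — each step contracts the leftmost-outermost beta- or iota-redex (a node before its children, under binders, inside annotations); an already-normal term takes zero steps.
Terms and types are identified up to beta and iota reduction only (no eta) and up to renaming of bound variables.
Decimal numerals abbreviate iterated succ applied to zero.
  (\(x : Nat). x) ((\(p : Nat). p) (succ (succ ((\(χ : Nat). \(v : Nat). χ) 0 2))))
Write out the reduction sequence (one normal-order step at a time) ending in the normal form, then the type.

normal-order reduction:
  (\(x : Nat). x) ((\(p : Nat). p) (succ (succ ((\(χ : Nat). \(v : Nat). χ) 0 2))))
  ~> (\(x : Nat). x) (succ (succ ((\(p : Nat). \(χ : Nat). p) 0 2)))
  ~> succ (succ ((\(x : Nat). \(p : Nat). x) 0 2))
  ~> succ (succ ((\(x : Nat). 0) 2))
  ~> 2
inferred type:
  Nat


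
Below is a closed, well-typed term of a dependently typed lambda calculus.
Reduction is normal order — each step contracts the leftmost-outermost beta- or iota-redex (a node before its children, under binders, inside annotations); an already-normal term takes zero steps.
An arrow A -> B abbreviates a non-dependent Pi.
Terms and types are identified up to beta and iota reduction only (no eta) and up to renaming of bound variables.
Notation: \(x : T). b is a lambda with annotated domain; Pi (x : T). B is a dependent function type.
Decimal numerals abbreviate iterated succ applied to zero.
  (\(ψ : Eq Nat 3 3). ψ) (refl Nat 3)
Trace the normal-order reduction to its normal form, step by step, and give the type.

reduction (normal order):
  (\(ψ : Eq Nat 3 3). ψ) (refl Nat 3)
  ~> refl Nat 3
the term's type:
  Eq Nat 3 3


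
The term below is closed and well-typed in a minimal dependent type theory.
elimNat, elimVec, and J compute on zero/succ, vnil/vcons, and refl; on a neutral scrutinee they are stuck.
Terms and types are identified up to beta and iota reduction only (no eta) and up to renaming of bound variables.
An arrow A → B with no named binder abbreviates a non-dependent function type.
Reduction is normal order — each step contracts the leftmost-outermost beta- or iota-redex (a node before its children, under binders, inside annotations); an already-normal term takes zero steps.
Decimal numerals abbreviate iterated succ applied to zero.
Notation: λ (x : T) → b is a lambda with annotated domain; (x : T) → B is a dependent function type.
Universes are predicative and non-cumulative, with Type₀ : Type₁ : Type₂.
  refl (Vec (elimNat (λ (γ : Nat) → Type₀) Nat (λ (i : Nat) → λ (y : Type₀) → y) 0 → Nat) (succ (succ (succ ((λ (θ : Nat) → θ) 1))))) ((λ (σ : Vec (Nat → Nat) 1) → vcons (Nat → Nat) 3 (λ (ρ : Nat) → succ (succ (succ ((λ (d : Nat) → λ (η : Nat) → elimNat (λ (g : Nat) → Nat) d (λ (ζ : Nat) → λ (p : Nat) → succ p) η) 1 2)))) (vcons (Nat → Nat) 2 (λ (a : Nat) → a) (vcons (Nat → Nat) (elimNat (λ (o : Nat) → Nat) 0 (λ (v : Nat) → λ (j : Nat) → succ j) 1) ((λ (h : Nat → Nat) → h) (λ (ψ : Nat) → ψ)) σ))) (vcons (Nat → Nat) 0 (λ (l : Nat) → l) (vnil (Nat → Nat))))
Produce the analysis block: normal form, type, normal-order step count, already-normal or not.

resulting normal form:
  refl (Vec (Nat → Nat) 4) (vcons (Nat → Nat) 3 (λ (γ : Nat) → 6) (vcons (Nat → Nat) 2 (λ (i : Nat) → i) (vcons (Nat → Nat) 1 (λ (y : Nat) → y) (vcons (Nat → Nat) 0 (λ (θ : Nat) → θ) (vnil (Nat → Nat))))))
inferred type:
  Eq (Vec (Nat → Nat) 4) (vcons (Nat → Nat) 3 (λ (γ : Nat) → 6) (vcons (Nat → Nat) 2 (λ (i : Nat) → i) (vcons (Nat → Nat) 1 (λ (y : Nat) → y) (vcons (Nat → Nat) 0 (λ (θ : Nat) → θ) (vnil (Nat → Nat)))))) (vcons (Nat → Nat) 3 (λ (σ : Nat) → 6) (vcons (Nat → Nat) 2 (λ (ρ : Nat) → ρ) (vcons (Nat → Nat) 1 (λ (d : Nat) → d) (vcons (Nat → Nat) 0 (λ (η : Nat) → η) (vnil (Nat → Nat))))))
steps to reach normal form (normal order): 17
already normal: no
first redex: an elimNat iota-redex


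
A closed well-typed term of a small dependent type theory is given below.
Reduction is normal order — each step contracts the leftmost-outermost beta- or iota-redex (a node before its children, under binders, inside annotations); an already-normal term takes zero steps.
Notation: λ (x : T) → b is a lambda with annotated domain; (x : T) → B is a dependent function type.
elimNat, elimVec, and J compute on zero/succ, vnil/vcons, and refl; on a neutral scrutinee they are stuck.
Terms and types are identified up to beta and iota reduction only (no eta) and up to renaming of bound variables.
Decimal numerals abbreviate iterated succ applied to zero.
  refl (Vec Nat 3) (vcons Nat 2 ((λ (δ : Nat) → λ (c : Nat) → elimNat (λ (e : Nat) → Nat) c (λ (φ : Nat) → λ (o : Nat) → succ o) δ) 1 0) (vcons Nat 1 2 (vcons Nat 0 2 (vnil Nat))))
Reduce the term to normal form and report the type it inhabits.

reduced normal form:
  refl (Vec Nat 3) (vcons Nat 2 1 (vcons Nat 1 2 (vcons Nat 0 2 (vnil Nat))))
inferred type:
  Eq (Vec Nat 3) (vcons Nat 2 1 (vcons Nat 1 2 (vcons Nat 0 2 (vnil Nat)))) (vcons Nat 2 1 (vcons Nat 1 2 (vcons Nat 0 2 (vnil Nat))))
observation: reduction starts at a beta-redex, and 6 normal-order steps reach the normal form.


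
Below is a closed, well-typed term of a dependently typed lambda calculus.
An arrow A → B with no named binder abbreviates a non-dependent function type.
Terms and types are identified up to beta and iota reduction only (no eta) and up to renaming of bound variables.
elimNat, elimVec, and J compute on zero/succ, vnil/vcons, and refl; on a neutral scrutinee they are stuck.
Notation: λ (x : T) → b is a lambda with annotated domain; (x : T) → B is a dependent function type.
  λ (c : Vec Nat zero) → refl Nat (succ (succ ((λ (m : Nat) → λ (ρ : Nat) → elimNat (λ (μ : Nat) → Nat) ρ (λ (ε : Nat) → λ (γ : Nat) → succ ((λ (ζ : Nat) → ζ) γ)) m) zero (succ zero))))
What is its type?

the term's type:
  Vec Nat zero → Eq Nat (succ (succ (succ zero))) (succ (succ (succ zero)))


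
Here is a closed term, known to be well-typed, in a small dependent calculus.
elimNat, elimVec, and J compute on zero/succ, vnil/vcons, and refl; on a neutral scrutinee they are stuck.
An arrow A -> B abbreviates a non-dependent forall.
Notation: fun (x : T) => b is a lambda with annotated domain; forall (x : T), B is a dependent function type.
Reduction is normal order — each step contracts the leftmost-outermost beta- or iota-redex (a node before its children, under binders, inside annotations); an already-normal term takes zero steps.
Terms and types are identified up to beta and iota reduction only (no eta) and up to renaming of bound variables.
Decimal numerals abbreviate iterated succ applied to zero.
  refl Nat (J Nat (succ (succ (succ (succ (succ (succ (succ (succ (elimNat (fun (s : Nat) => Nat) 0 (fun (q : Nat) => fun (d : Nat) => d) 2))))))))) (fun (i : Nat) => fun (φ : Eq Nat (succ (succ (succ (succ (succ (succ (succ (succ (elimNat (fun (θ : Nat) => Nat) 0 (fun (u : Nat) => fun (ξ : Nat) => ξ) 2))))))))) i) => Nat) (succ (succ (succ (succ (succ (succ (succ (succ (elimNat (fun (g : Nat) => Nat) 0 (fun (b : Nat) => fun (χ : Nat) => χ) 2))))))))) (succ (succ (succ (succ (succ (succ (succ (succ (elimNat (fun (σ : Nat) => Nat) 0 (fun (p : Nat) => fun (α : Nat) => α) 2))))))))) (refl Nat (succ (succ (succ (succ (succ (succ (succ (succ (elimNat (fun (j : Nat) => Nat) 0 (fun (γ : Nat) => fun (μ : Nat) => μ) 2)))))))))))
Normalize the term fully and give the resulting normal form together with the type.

reduced normal form:
  refl Nat 8
type:
  Eq Nat 8 8


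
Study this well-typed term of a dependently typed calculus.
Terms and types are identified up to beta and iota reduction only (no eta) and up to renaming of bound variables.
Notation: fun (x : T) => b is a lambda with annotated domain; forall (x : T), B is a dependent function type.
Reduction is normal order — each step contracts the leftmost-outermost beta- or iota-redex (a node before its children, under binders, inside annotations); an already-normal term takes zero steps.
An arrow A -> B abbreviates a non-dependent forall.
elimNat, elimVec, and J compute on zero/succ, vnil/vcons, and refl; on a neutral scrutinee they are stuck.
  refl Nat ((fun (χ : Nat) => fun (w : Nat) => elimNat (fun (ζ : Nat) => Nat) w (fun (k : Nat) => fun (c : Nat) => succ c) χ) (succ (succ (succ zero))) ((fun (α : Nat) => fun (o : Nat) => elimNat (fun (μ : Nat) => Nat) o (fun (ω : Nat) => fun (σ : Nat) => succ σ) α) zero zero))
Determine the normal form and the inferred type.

resulting normal form:
  refl Nat (succ (succ (succ zero)))
type:
  Eq Nat (succ (succ (succ zero))) (succ (succ (succ zero)))
observation: the leftmost-outermost redex is a beta-redex, and normalization takes 15 steps.


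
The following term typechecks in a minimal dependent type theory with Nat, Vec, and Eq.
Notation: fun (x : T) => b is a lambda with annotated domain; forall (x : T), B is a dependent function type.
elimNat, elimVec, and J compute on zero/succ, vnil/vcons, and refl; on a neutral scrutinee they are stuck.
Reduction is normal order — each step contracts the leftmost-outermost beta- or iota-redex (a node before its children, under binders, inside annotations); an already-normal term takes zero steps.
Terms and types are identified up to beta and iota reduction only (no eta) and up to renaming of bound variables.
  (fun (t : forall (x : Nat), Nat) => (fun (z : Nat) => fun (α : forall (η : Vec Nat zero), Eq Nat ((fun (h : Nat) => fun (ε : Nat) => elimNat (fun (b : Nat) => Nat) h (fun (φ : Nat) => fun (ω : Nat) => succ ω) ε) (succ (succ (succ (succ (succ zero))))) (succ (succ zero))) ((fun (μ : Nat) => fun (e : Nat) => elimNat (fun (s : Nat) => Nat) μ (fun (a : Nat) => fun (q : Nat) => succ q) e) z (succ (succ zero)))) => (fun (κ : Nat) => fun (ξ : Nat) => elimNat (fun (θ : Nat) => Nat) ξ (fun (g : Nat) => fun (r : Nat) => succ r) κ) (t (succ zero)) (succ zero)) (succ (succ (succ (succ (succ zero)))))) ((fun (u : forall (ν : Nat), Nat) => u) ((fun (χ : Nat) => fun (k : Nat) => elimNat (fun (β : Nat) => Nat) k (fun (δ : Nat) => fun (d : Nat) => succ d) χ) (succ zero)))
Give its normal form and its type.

resulting normal form:
  fun (t : forall (x : Vec Nat zero), Eq Nat (succ (succ (succ (succ (succ (succ (succ zero))))))) (succ (succ (succ (succ (succ (succ (succ zero)))))))) => succ (succ (succ zero))
the term's type:
  forall (t : forall (x : Vec Nat zero), Eq Nat (succ (succ (succ (succ (succ (succ (succ zero))))))) (succ (succ (succ (succ (succ (succ (succ zero)))))))), Nat


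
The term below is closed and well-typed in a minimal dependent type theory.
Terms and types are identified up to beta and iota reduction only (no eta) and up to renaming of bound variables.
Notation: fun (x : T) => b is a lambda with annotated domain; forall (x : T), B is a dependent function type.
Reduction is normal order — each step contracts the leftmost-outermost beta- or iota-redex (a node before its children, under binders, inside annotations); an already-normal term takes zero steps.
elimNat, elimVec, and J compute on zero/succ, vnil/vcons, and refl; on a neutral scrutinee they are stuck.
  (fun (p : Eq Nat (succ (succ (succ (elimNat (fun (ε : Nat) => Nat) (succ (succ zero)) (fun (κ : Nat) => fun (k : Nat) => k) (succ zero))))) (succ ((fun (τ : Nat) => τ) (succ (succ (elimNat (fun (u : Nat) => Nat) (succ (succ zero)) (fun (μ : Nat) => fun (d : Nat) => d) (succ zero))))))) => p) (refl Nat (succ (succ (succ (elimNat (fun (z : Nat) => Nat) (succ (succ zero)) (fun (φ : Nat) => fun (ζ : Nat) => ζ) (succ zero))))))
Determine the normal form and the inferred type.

resulting normal form:
  refl Nat (succ (succ (succ (succ (succ zero)))))
type:
  Eq Nat (succ (succ (succ (succ (succ zero))))) (succ (succ (succ (succ (succ zero)))))
observation: the term reaches its normal form after 5 normal-order steps.


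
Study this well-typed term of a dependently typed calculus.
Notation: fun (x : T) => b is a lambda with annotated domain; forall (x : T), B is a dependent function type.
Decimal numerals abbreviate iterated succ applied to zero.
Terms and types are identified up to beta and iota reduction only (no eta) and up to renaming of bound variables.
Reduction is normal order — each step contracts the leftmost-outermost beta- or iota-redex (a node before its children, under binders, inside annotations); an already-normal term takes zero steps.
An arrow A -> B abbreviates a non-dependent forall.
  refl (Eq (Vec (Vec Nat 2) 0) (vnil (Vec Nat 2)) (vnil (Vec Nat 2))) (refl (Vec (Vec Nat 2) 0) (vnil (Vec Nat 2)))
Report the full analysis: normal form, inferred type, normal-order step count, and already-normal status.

resulting normal form:
  refl (Eq (Vec (Vec Nat 2) 0) (vnil (Vec Nat 2)) (vnil (Vec Nat 2))) (refl (Vec (Vec Nat 2) 0) (vnil (Vec Nat 2)))
type:
  Eq (Eq (Vec (Vec Nat 2) 0) (vnil (Vec Nat 2)) (vnil (Vec Nat 2))) (refl (Vec (Vec Nat 2) 0) (vnil (Vec Nat 2))) (refl (Vec (Vec Nat 2) 0) (vnil (Vec Nat 2)))
steps to reach normal form (normal order): 0
already normal: yes


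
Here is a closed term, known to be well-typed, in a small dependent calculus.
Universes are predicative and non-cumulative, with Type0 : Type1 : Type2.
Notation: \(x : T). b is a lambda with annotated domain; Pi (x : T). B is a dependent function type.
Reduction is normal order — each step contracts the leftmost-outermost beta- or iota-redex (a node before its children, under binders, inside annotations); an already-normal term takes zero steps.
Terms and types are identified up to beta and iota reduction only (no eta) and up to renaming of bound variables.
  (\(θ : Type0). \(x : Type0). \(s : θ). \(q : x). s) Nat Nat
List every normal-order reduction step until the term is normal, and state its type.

reduction (normal order):
  (\(θ : Type0). \(x : Type0). \(s : θ). \(q : x). s) Nat Nat
  ~> (\(θ : Type0). \(x : Nat). \(s : θ). x) Nat
  ~> \(θ : Nat). \(x : Nat). θ
type:
  Pi (θ : Nat). Pi (x : Nat). Nat


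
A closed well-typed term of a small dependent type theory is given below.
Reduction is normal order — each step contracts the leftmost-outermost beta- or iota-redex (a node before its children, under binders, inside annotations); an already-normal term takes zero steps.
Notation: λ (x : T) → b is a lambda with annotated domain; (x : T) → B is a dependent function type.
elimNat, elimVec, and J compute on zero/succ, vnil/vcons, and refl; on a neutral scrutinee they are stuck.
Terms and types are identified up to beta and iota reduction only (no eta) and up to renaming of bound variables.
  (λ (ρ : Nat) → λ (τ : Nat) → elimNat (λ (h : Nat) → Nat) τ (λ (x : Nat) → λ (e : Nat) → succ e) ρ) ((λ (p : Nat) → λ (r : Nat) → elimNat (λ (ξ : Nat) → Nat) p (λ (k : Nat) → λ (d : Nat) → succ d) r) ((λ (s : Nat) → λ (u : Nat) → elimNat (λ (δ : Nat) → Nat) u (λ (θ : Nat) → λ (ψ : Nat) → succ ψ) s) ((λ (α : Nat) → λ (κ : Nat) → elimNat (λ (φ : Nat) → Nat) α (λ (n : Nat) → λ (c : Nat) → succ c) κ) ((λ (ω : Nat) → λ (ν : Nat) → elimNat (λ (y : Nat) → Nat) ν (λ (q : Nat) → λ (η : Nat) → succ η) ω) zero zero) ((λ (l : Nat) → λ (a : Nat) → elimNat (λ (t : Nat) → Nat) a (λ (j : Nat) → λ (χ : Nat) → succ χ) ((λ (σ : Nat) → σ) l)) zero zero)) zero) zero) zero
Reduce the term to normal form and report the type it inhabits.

resulting normal form:
  zero
inferred type:
  Nat
observation: reduction starts at a beta-redex, and 19 normal-order steps reach the normal form.


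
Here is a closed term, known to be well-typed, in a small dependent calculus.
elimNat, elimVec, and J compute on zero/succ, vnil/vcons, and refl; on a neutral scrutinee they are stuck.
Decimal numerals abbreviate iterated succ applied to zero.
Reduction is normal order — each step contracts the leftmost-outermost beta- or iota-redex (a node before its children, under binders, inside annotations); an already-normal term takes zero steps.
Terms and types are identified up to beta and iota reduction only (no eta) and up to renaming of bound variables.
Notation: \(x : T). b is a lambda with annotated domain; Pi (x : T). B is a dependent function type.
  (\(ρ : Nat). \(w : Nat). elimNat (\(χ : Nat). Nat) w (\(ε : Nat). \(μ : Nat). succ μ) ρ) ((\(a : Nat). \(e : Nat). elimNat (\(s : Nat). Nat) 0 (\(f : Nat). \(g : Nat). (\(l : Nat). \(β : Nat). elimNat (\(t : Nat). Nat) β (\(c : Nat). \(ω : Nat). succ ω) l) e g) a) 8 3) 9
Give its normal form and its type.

reduced normal form:
  33
the term's type:
  Nat


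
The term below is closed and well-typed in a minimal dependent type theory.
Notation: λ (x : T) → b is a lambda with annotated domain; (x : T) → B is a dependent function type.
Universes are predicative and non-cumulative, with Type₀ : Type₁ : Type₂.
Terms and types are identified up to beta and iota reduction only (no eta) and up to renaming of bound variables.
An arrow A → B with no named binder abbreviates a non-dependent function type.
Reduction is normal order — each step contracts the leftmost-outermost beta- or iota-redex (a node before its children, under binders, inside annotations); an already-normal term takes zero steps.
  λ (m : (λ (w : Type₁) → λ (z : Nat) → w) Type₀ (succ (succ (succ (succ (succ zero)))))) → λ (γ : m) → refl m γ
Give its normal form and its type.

resulting normal form:
  λ (m : Type₀) → λ (w : m) → refl m w
the term's type:
  (m : Type₀) → (w : m) → Eq m w w
observation: the term reaches its normal form after 2 normal-order steps.


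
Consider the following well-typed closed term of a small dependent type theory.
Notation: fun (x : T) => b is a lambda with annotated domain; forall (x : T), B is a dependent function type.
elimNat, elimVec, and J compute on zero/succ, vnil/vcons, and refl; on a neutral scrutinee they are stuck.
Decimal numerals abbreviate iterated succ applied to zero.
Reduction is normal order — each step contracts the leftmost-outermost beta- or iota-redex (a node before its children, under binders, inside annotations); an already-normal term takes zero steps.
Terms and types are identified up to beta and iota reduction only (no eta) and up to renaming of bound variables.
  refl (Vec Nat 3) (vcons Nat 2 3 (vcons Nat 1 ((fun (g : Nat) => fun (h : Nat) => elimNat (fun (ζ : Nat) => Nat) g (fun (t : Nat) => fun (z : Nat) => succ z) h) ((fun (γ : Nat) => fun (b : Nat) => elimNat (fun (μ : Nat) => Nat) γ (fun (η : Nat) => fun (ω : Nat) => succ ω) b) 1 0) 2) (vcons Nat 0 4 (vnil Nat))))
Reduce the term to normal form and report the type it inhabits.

normal form:
  refl (Vec Nat 3) (vcons Nat 2 3 (vcons Nat 1 3 (vcons Nat 0 4 (vnil Nat))))
type:
  Eq (Vec Nat 3) (vcons Nat 2 3 (vcons Nat 1 3 (vcons Nat 0 4 (vnil Nat)))) (vcons Nat 2 3 (vcons Nat 1 3 (vcons Nat 0 4 (vnil Nat))))
observation: 12 normal-order steps separate the term from its normal form.
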